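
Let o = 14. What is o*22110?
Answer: 309540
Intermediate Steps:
o*22110 = 14*22110 = 309540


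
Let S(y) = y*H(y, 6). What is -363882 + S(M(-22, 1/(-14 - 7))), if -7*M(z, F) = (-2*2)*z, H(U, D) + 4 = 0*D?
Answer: -2546822/7 ≈ -3.6383e+5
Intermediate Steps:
H(U, D) = -4 (H(U, D) = -4 + 0*D = -4 + 0 = -4)
M(z, F) = 4*z/7 (M(z, F) = -(-2*2)*z/7 = -(-4)*z/7 = 4*z/7)
S(y) = -4*y (S(y) = y*(-4) = -4*y)
-363882 + S(M(-22, 1/(-14 - 7))) = -363882 - 16*(-22)/7 = -363882 - 4*(-88/7) = -363882 + 352/7 = -2546822/7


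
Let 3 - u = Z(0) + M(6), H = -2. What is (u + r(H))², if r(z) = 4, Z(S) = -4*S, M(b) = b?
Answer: 1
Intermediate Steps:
u = -3 (u = 3 - (-4*0 + 6) = 3 - (0 + 6) = 3 - 1*6 = 3 - 6 = -3)
(u + r(H))² = (-3 + 4)² = 1² = 1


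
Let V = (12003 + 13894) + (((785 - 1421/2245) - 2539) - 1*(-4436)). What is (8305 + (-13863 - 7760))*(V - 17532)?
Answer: -330274333892/2245 ≈ -1.4712e+8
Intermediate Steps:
V = 64158434/2245 (V = 25897 + (((785 - 1421*1/2245) - 2539) + 4436) = 25897 + (((785 - 1421/2245) - 2539) + 4436) = 25897 + ((1760904/2245 - 2539) + 4436) = 25897 + (-3939151/2245 + 4436) = 25897 + 6019669/2245 = 64158434/2245 ≈ 28578.)
(8305 + (-13863 - 7760))*(V - 17532) = (8305 + (-13863 - 7760))*(64158434/2245 - 17532) = (8305 - 21623)*(24799094/2245) = -13318*24799094/2245 = -330274333892/2245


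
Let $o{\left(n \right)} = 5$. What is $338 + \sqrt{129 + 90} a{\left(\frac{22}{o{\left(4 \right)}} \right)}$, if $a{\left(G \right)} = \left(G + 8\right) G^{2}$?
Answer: $338 + \frac{30008 \sqrt{219}}{125} \approx 3890.6$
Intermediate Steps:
$a{\left(G \right)} = G^{2} \left(8 + G\right)$ ($a{\left(G \right)} = \left(8 + G\right) G^{2} = G^{2} \left(8 + G\right)$)
$338 + \sqrt{129 + 90} a{\left(\frac{22}{o{\left(4 \right)}} \right)} = 338 + \sqrt{129 + 90} \left(\frac{22}{5}\right)^{2} \left(8 + \frac{22}{5}\right) = 338 + \sqrt{219} \left(22 \cdot \frac{1}{5}\right)^{2} \left(8 + 22 \cdot \frac{1}{5}\right) = 338 + \sqrt{219} \left(\frac{22}{5}\right)^{2} \left(8 + \frac{22}{5}\right) = 338 + \sqrt{219} \cdot \frac{484}{25} \cdot \frac{62}{5} = 338 + \sqrt{219} \cdot \frac{30008}{125} = 338 + \frac{30008 \sqrt{219}}{125}$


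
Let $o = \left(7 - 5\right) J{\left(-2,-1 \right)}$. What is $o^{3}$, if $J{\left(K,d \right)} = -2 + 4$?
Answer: $64$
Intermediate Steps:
$J{\left(K,d \right)} = 2$
$o = 4$ ($o = \left(7 - 5\right) 2 = 2 \cdot 2 = 4$)
$o^{3} = 4^{3} = 64$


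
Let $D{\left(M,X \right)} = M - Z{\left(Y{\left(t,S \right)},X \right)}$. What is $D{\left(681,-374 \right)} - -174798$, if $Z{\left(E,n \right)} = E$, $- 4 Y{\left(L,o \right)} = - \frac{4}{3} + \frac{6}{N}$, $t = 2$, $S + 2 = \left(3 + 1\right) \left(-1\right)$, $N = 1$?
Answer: $\frac{1052881}{6} \approx 1.7548 \cdot 10^{5}$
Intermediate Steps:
$S = -6$ ($S = -2 + \left(3 + 1\right) \left(-1\right) = -2 + 4 \left(-1\right) = -2 - 4 = -6$)
$Y{\left(L,o \right)} = - \frac{7}{6}$ ($Y{\left(L,o \right)} = - \frac{- \frac{4}{3} + \frac{6}{1}}{4} = - \frac{\left(-4\right) \frac{1}{3} + 6 \cdot 1}{4} = - \frac{- \frac{4}{3} + 6}{4} = \left(- \frac{1}{4}\right) \frac{14}{3} = - \frac{7}{6}$)
$D{\left(M,X \right)} = \frac{7}{6} + M$ ($D{\left(M,X \right)} = M - - \frac{7}{6} = M + \frac{7}{6} = \frac{7}{6} + M$)
$D{\left(681,-374 \right)} - -174798 = \left(\frac{7}{6} + 681\right) - -174798 = \frac{4093}{6} + 174798 = \frac{1052881}{6}$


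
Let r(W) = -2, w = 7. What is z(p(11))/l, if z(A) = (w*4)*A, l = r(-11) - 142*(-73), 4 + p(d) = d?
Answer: 49/2591 ≈ 0.018912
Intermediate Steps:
p(d) = -4 + d
l = 10364 (l = -2 - 142*(-73) = -2 + 10366 = 10364)
z(A) = 28*A (z(A) = (7*4)*A = 28*A)
z(p(11))/l = (28*(-4 + 11))/10364 = (28*7)*(1/10364) = 196*(1/10364) = 49/2591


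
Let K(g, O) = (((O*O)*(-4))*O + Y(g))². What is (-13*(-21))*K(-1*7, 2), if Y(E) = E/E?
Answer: 262353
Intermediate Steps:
Y(E) = 1
K(g, O) = (1 - 4*O³)² (K(g, O) = (((O*O)*(-4))*O + 1)² = ((O²*(-4))*O + 1)² = ((-4*O²)*O + 1)² = (-4*O³ + 1)² = (1 - 4*O³)²)
(-13*(-21))*K(-1*7, 2) = (-13*(-21))*(-1 + 4*2³)² = 273*(-1 + 4*8)² = 273*(-1 + 32)² = 273*31² = 273*961 = 262353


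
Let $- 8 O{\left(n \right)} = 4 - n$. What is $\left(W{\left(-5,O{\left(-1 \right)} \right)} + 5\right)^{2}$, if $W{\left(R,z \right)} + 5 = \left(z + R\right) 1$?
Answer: $\frac{2025}{64} \approx 31.641$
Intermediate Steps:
$O{\left(n \right)} = - \frac{1}{2} + \frac{n}{8}$ ($O{\left(n \right)} = - \frac{4 - n}{8} = - \frac{1}{2} + \frac{n}{8}$)
$W{\left(R,z \right)} = -5 + R + z$ ($W{\left(R,z \right)} = -5 + \left(z + R\right) 1 = -5 + \left(R + z\right) 1 = -5 + \left(R + z\right) = -5 + R + z$)
$\left(W{\left(-5,O{\left(-1 \right)} \right)} + 5\right)^{2} = \left(\left(-5 - 5 + \left(- \frac{1}{2} + \frac{1}{8} \left(-1\right)\right)\right) + 5\right)^{2} = \left(\left(-5 - 5 - \frac{5}{8}\right) + 5\right)^{2} = \left(- \frac{85}{8} + 5\right)^{2} = \left(- \frac{45}{8}\right)^{2} = \frac{2025}{64}$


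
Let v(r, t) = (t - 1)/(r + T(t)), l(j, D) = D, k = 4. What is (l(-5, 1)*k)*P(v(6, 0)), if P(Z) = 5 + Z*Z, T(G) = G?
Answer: 181/9 ≈ 20.111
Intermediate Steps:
v(r, t) = (-1 + t)/(r + t) (v(r, t) = (t - 1)/(r + t) = (-1 + t)/(r + t))
P(Z) = 5 + Z**2
(l(-5, 1)*k)*P(v(6, 0)) = (1*4)*(5 + ((-1 + 0)/(6 + 0))**2) = 4*(5 + (-1/6)**2) = 4*(5 + 1/36) = 4*(181/36) = 181/9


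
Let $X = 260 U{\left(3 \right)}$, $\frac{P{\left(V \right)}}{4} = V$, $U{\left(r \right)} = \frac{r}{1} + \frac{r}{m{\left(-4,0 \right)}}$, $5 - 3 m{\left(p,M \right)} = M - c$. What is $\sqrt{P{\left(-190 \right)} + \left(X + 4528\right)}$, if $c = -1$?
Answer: $\sqrt{5133} \approx 71.645$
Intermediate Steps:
$m{\left(p,M \right)} = \frac{4}{3} - \frac{M}{3}$ ($m{\left(p,M \right)} = \frac{5}{3} - \frac{M - -1}{3} = \frac{5}{3} - \frac{M + 1}{3} = \frac{5}{3} - \frac{1 + M}{3} = \frac{5}{3} - \left(\frac{1}{3} + \frac{M}{3}\right) = \frac{4}{3} - \frac{M}{3}$)
$U{\left(r \right)} = \frac{7 r}{4}$ ($U{\left(r \right)} = \frac{r}{1} + \frac{r}{\frac{4}{3} - 0} = r 1 + \frac{r}{\frac{4}{3} + 0} = r + \frac{r}{\frac{4}{3}} = r + r \frac{3}{4} = r + \frac{3 r}{4} = \frac{7 r}{4}$)
$P{\left(V \right)} = 4 V$
$X = 1365$ ($X = 260 \cdot \frac{7}{4} \cdot 3 = 260 \cdot \frac{21}{4} = 1365$)
$\sqrt{P{\left(-190 \right)} + \left(X + 4528\right)} = \sqrt{4 \left(-190\right) + \left(1365 + 4528\right)} = \sqrt{-760 + 5893} = \sqrt{5133}$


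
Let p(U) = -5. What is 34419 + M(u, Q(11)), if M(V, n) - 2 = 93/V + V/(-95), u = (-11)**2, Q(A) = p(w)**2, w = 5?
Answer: 395663589/11495 ≈ 34421.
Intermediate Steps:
Q(A) = 25 (Q(A) = (-5)**2 = 25)
u = 121
M(V, n) = 2 + 93/V - V/95 (M(V, n) = 2 + (93/V + V/(-95)) = 2 + (93/V + V*(-1/95)) = 2 + (93/V - V/95) = 2 + 93/V - V/95)
34419 + M(u, Q(11)) = 34419 + (2 + 93/121 - 1/95*121) = 34419 + (2 + 93*(1/121) - 121/95) = 34419 + (2 + 93/121 - 121/95) = 34419 + 17184/11495 = 395663589/11495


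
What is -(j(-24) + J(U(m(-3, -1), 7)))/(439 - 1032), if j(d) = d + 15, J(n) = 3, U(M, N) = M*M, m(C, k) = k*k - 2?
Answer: -6/593 ≈ -0.010118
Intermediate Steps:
m(C, k) = -2 + k² (m(C, k) = k² - 2 = -2 + k²)
U(M, N) = M²
j(d) = 15 + d
-(j(-24) + J(U(m(-3, -1), 7)))/(439 - 1032) = -((15 - 24) + 3)/(439 - 1032) = -(-9 + 3)/(-593) = -(-6)*(-1)/593 = -1*6/593 = -6/593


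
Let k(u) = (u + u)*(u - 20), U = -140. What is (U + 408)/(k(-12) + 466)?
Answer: 134/617 ≈ 0.21718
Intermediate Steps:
k(u) = 2*u*(-20 + u) (k(u) = (2*u)*(-20 + u) = 2*u*(-20 + u))
(U + 408)/(k(-12) + 466) = (-140 + 408)/(2*(-12)*(-20 - 12) + 466) = 268/(2*(-12)*(-32) + 466) = 268/(768 + 466) = 268/1234 = 268*(1/1234) = 134/617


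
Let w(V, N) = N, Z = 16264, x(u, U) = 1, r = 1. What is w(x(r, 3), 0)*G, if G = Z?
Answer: 0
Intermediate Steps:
G = 16264
w(x(r, 3), 0)*G = 0*16264 = 0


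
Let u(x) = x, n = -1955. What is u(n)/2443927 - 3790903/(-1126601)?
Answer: 9262487691126/2753330602127 ≈ 3.3641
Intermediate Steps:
u(n)/2443927 - 3790903/(-1126601) = -1955/2443927 - 3790903/(-1126601) = -1955*1/2443927 - 3790903*(-1/1126601) = -1955/2443927 + 3790903/1126601 = 9262487691126/2753330602127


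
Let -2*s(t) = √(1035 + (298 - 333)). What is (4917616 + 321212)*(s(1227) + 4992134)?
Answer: 26152931378952 - 26194140*√10 ≈ 2.6153e+13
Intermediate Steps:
s(t) = -5*√10 (s(t) = -√(1035 + (298 - 333))/2 = -√(1035 - 35)/2 = -5*√10)
(4917616 + 321212)*(s(1227) + 4992134) = (4917616 + 321212)*(-5*√10 + 4992134) = 5238828*(4992134 - 5*√10) = 26152931378952 - 26194140*√10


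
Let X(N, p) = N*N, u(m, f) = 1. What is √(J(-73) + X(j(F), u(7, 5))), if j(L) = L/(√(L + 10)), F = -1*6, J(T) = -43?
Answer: I*√34 ≈ 5.8309*I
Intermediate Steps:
F = -6
j(L) = L/√(10 + L) (j(L) = L/(√(10 + L)) = L/√(10 + L))
X(N, p) = N²
√(J(-73) + X(j(F), u(7, 5))) = √(-43 + (-6/√(10 - 6))²) = √(-43 + (-6/√4)²) = √(-43 + (-6*½)²) = √(-43 + (-3)²) = √(-43 + 9) = √(-34) = I*√34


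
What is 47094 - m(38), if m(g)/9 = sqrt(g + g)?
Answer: 47094 - 18*sqrt(19) ≈ 47016.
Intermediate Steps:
m(g) = 9*sqrt(2)*sqrt(g) (m(g) = 9*sqrt(g + g) = 9*sqrt(2*g) = 9*(sqrt(2)*sqrt(g)) = 9*sqrt(2)*sqrt(g))
47094 - m(38) = 47094 - 9*sqrt(2)*sqrt(38) = 47094 - 18*sqrt(19)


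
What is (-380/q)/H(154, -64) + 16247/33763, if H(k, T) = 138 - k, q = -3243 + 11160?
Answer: 517717481/1069206684 ≈ 0.48421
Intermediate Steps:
q = 7917
(-380/q)/H(154, -64) + 16247/33763 = (-380/7917)/(138 - 1*154) + 16247/33763 = (-380*1/7917)/(138 - 154) + 16247*(1/33763) = -380/7917/(-16) + 16247/33763 = -380/7917*(-1/16) + 16247/33763 = 95/31668 + 16247/33763 = 517717481/1069206684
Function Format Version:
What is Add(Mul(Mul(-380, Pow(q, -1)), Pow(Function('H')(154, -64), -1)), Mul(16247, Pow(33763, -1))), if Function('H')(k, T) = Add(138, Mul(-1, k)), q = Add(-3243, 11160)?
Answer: Rational(517717481, 1069206684) ≈ 0.48421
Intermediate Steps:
q = 7917
Add(Mul(Mul(-380, Pow(q, -1)), Pow(Function('H')(154, -64), -1)), Mul(16247, Pow(33763, -1))) = Add(Mul(Mul(-380, Pow(7917, -1)), Pow(Add(138, Mul(-1, 154)), -1)), Mul(16247, Pow(33763, -1))) = Add(Mul(Mul(-380, Rational(1, 7917)), Pow(Add(138, -154), -1)), Mul(16247, Rational(1, 33763))) = Add(Mul(Rational(-380, 7917), Pow(-16, -1)), Rational(16247, 33763)) = Add(Mul(Rational(-380, 7917), Rational(-1, 16)), Rational(16247, 33763)) = Add(Rational(95, 31668), Rational(16247, 33763)) = Rational(517717481, 1069206684)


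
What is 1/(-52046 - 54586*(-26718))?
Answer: 1/2848993776 ≈ 3.5100e-10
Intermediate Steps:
1/(-52046 - 54586*(-26718)) = -1/26718/(-106632) = -1/106632*(-1/26718) = 1/2848993776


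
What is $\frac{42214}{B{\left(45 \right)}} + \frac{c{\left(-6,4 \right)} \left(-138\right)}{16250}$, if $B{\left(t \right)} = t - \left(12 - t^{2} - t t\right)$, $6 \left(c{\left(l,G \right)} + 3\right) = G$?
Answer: $\frac{343646113}{33174375} \approx 10.359$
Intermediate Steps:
$c{\left(l,G \right)} = -3 + \frac{G}{6}$
$B{\left(t \right)} = -12 + t + 2 t^{2}$ ($B{\left(t \right)} = t + \left(\left(t^{2} + t^{2}\right) - 12\right) = t + \left(2 t^{2} - 12\right) = t + \left(-12 + 2 t^{2}\right) = -12 + t + 2 t^{2}$)
$\frac{42214}{B{\left(45 \right)}} + \frac{c{\left(-6,4 \right)} \left(-138\right)}{16250} = \frac{42214}{-12 + 45 + 2 \cdot 45^{2}} + \frac{\left(-3 + \frac{1}{6} \cdot 4\right) \left(-138\right)}{16250} = \frac{42214}{-12 + 45 + 2 \cdot 2025} + \left(-3 + \frac{2}{3}\right) \left(-138\right) \frac{1}{16250} = \frac{42214}{-12 + 45 + 4050} + \left(- \frac{7}{3}\right) \left(-138\right) \frac{1}{16250} = \frac{42214}{4083} + 322 \cdot \frac{1}{16250} = 42214 \cdot \frac{1}{4083} + \frac{161}{8125} = \frac{42214}{4083} + \frac{161}{8125} = \frac{343646113}{33174375}$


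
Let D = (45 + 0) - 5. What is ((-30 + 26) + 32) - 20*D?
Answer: -772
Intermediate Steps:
D = 40 (D = 45 - 5 = 40)
((-30 + 26) + 32) - 20*D = ((-30 + 26) + 32) - 20*40 = (-4 + 32) - 800 = 28 - 800 = -772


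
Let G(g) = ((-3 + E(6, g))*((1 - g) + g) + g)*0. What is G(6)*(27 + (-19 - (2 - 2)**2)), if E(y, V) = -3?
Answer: 0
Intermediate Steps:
G(g) = 0 (G(g) = ((-3 - 3)*((1 - g) + g) + g)*0 = (-6*1 + g)*0 = (-6 + g)*0 = 0)
G(6)*(27 + (-19 - (2 - 2)**2)) = 0*(27 + (-19 - (2 - 2)**2)) = 0*(27 + (-19 - 1*0**2)) = 0*(27 + (-19 - 1*0)) = 0*(27 + (-19 + 0)) = 0*(27 - 19) = 0*8 = 0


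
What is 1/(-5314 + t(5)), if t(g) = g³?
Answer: -1/5189 ≈ -0.00019272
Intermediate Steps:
1/(-5314 + t(5)) = 1/(-5314 + 5³) = 1/(-5314 + 125) = 1/(-5189) = -1/5189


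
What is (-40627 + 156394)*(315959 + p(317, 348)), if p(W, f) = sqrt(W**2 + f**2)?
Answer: 36577625553 + 115767*sqrt(221593) ≈ 3.6632e+10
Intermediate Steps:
(-40627 + 156394)*(315959 + p(317, 348)) = (-40627 + 156394)*(315959 + sqrt(317**2 + 348**2)) = 115767*(315959 + sqrt(100489 + 121104)) = 115767*(315959 + sqrt(221593)) = 36577625553 + 115767*sqrt(221593)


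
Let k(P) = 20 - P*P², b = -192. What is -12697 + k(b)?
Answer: 7065211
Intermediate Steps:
k(P) = 20 - P³
-12697 + k(b) = -12697 + (20 - 1*(-192)³) = -12697 + (20 - 1*(-7077888)) = -12697 + (20 + 7077888) = -12697 + 7077908 = 7065211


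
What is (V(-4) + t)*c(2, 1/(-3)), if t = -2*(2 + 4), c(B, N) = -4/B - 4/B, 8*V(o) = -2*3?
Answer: 51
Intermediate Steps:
V(o) = -3/4 (V(o) = (-2*3)/8 = (1/8)*(-6) = -3/4)
c(B, N) = -8/B
t = -12 (t = -2*6 = -12)
(V(-4) + t)*c(2, 1/(-3)) = (-3/4 - 12)*(-8/2) = -(-102)/2 = -51/4*(-4) = 51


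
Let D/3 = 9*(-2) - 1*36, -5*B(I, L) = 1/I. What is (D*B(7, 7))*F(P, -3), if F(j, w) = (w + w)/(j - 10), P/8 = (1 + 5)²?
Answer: -486/4865 ≈ -0.099897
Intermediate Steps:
B(I, L) = -1/(5*I)
P = 288 (P = 8*(1 + 5)² = 8*6² = 8*36 = 288)
D = -162 (D = 3*(9*(-2) - 1*36) = 3*(-18 - 36) = 3*(-54) = -162)
F(j, w) = 2*w/(-10 + j) (F(j, w) = (2*w)/(-10 + j) = 2*w/(-10 + j))
(D*B(7, 7))*F(P, -3) = (-(-162)/(5*7))*(2*(-3)/(-10 + 288)) = (-(-162)/(5*7))*(2*(-3)/278) = (-162*(-1/35))*(2*(-3)*(1/278)) = (162/35)*(-3/139) = -486/4865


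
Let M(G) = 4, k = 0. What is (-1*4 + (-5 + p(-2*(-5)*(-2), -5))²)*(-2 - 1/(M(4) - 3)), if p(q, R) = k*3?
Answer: -63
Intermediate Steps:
p(q, R) = 0 (p(q, R) = 0*3 = 0)
(-1*4 + (-5 + p(-2*(-5)*(-2), -5))²)*(-2 - 1/(M(4) - 3)) = (-1*4 + (-5 + 0)²)*(-2 - 1/(4 - 3)) = (-4 + (-5)²)*(-2 - 1/1) = (-4 + 25)*(-2 - 1*1) = 21*(-2 - 1) = 21*(-3) = -63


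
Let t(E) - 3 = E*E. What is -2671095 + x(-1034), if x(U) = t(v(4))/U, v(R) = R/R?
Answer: -1380956117/517 ≈ -2.6711e+6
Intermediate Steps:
v(R) = 1
t(E) = 3 + E**2 (t(E) = 3 + E*E = 3 + E**2)
x(U) = 4/U (x(U) = (3 + 1**2)/U = (3 + 1)/U = 4/U)
-2671095 + x(-1034) = -2671095 + 4/(-1034) = -2671095 + 4*(-1/1034) = -2671095 - 2/517 = -1380956117/517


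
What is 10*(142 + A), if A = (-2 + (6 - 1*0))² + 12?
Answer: 1700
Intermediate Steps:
A = 28 (A = (-2 + (6 + 0))² + 12 = (-2 + 6)² + 12 = 4² + 12 = 16 + 12 = 28)
10*(142 + A) = 10*(142 + 28) = 10*170 = 1700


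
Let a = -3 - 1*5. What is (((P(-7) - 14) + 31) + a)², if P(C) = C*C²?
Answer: 111556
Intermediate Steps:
P(C) = C³
a = -8 (a = -3 - 5 = -8)
(((P(-7) - 14) + 31) + a)² = ((((-7)³ - 14) + 31) - 8)² = (((-343 - 14) + 31) - 8)² = ((-357 + 31) - 8)² = (-326 - 8)² = (-334)² = 111556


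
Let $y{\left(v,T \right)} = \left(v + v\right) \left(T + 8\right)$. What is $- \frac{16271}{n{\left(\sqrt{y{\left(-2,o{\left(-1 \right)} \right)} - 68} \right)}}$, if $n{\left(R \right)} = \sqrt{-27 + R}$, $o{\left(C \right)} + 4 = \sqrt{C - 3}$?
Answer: $- \frac{16271}{\sqrt{-27 + 2 \sqrt{-21 - 2 i}}} \approx -508.03 - 3026.9 i$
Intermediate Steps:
$o{\left(C \right)} = -4 + \sqrt{-3 + C}$ ($o{\left(C \right)} = -4 + \sqrt{C - 3} = -4 + \sqrt{-3 + C}$)
$y{\left(v,T \right)} = 2 v \left(8 + T\right)$
$- \frac{16271}{n{\left(\sqrt{y{\left(-2,o{\left(-1 \right)} \right)} - 68} \right)}} = - \frac{16271}{\sqrt{-27 + \sqrt{2 \left(-2\right) \left(8 - \left(4 - \sqrt{-3 - 1}\right)\right) - 68}}} = - \frac{16271}{\sqrt{-27 + \sqrt{2 \left(-2\right) \left(8 - \left(4 - \sqrt{-4}\right)\right) - 68}}} = - \frac{16271}{\sqrt{-27 + \sqrt{2 \left(-2\right) \left(8 - \left(4 - 2 i\right)\right) - 68}}} = - \frac{16271}{\sqrt{-27 + \sqrt{2 \left(-2\right) \left(4 + 2 i\right) - 68}}} = - \frac{16271}{\sqrt{-27 + \sqrt{\left(-16 - 8 i\right) - 68}}} = - \frac{16271}{\sqrt{-27 + \sqrt{-84 - 8 i}}}$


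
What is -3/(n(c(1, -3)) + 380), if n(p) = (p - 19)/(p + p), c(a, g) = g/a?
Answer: -9/1151 ≈ -0.0078193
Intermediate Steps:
n(p) = (-19 + p)/(2*p) (n(p) = (-19 + p)/((2*p)) = (-19 + p)*(1/(2*p)) = (-19 + p)/(2*p))
-3/(n(c(1, -3)) + 380) = -3/((-19 - 3/1)/(2*((-3/1))) + 380) = -3/((-19 - 3*1)/(2*((-3*1))) + 380) = -3/((1/2)*(-19 - 3)/(-3) + 380) = -3/((1/2)*(-1/3)*(-22) + 380) = -3/(11/3 + 380) = -3/1151/3 = -3*3/1151 = -1*9/1151 = -9/1151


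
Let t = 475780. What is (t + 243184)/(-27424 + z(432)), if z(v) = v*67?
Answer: 179741/380 ≈ 473.00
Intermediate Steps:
z(v) = 67*v
(t + 243184)/(-27424 + z(432)) = (475780 + 243184)/(-27424 + 67*432) = 718964/(-27424 + 28944) = 718964/1520 = 718964*(1/1520) = 179741/380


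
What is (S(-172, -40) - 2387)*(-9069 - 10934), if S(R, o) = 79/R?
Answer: 8214091929/172 ≈ 4.7756e+7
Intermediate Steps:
(S(-172, -40) - 2387)*(-9069 - 10934) = (79/(-172) - 2387)*(-9069 - 10934) = (79*(-1/172) - 2387)*(-20003) = (-79/172 - 2387)*(-20003) = -410643/172*(-20003) = 8214091929/172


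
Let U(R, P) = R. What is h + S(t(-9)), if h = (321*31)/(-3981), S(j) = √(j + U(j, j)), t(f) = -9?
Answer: -3317/1327 + 3*I*√2 ≈ -2.4996 + 4.2426*I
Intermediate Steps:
S(j) = √2*√j (S(j) = √(j + j) = √(2*j) = √2*√j)
h = -3317/1327 (h = 9951*(-1/3981) = -3317/1327 ≈ -2.4996)
h + S(t(-9)) = -3317/1327 + √2*√(-9) = -3317/1327 + √2*(3*I) = -3317/1327 + 3*I*√2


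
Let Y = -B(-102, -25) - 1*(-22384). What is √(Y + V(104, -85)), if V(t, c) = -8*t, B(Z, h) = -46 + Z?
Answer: 10*√217 ≈ 147.31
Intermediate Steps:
Y = 22532 (Y = -(-46 - 102) - 1*(-22384) = -1*(-148) + 22384 = 148 + 22384 = 22532)
√(Y + V(104, -85)) = √(22532 - 8*104) = √(22532 - 832) = √21700 = 10*√217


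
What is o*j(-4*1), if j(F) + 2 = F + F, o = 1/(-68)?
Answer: 5/34 ≈ 0.14706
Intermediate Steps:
o = -1/68 ≈ -0.014706
j(F) = -2 + 2*F (j(F) = -2 + (F + F) = -2 + 2*F)
o*j(-4*1) = -(-2 + 2*(-4*1))/68 = -(-2 + 2*(-4))/68 = -(-2 - 8)/68 = -1/68*(-10) = 5/34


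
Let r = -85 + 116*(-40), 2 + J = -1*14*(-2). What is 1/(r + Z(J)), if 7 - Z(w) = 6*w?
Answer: -1/4874 ≈ -0.00020517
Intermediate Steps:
J = 26 (J = -2 - 1*14*(-2) = -2 - 14*(-2) = -2 + 28 = 26)
Z(w) = 7 - 6*w
r = -4725 (r = -85 - 4640 = -4725)
1/(r + Z(J)) = 1/(-4725 + (7 - 6*26)) = 1/(-4725 + (7 - 156)) = 1/(-4725 - 149) = 1/(-4874) = -1/4874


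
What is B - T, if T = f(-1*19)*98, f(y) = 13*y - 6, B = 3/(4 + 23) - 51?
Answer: 222688/9 ≈ 24743.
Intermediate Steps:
B = -458/9 (B = 3/27 - 51 = 3*(1/27) - 51 = 1/9 - 51 = -458/9 ≈ -50.889)
f(y) = -6 + 13*y
T = -24794 (T = (-6 + 13*(-1*19))*98 = (-6 + 13*(-19))*98 = (-6 - 247)*98 = -253*98 = -24794)
B - T = -458/9 - 1*(-24794) = -458/9 + 24794 = 222688/9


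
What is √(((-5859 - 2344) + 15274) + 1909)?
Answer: 2*√2245 ≈ 94.763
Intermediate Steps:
√(((-5859 - 2344) + 15274) + 1909) = √((-8203 + 15274) + 1909) = √(7071 + 1909) = √8980 = 2*√2245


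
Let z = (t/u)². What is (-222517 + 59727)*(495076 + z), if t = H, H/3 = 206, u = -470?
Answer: -890157455102198/11045 ≈ -8.0594e+10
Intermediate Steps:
H = 618 (H = 3*206 = 618)
t = 618
z = 95481/55225 (z = (618/(-470))² = (618*(-1/470))² = (-309/235)² = 95481/55225 ≈ 1.7289)
(-222517 + 59727)*(495076 + z) = (-222517 + 59727)*(495076 + 95481/55225) = -162790*27340667581/55225 = -890157455102198/11045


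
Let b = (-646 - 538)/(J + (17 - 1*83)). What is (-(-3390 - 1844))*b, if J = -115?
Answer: 6197056/181 ≈ 34238.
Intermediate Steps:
b = 1184/181 (b = (-646 - 538)/(-115 + (17 - 1*83)) = -1184/(-115 + (17 - 83)) = -1184/(-115 - 66) = -1184/(-181) = -1184*(-1/181) = 1184/181 ≈ 6.5414)
(-(-3390 - 1844))*b = -(-3390 - 1844)*(1184/181) = -1*(-5234)*(1184/181) = 5234*(1184/181) = 6197056/181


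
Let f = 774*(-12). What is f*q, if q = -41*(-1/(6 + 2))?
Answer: -47601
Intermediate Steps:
q = 41/8 (q = -41/(8*(-1)) = -41/(-8) = -41*(-1/8) = 41/8 ≈ 5.1250)
f = -9288
f*q = -9288*41/8 = -47601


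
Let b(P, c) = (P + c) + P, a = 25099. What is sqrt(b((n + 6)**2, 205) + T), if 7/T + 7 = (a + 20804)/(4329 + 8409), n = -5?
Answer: 5*sqrt(14089317)/1311 ≈ 14.316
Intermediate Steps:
b(P, c) = c + 2*P
T = -2702/1311 (T = 7/(-7 + (25099 + 20804)/(4329 + 8409)) = 7/(-7 + 45903/12738) = 7/(-7 + 45903*(1/12738)) = 7/(-7 + 1391/386) = 7/(-1311/386) = 7*(-386/1311) = -2702/1311 ≈ -2.0610)
sqrt(b((n + 6)**2, 205) + T) = sqrt((205 + 2*(-5 + 6)**2) - 2702/1311) = sqrt((205 + 2*1**2) - 2702/1311) = sqrt((205 + 2*1) - 2702/1311) = sqrt((205 + 2) - 2702/1311) = sqrt(207 - 2702/1311) = sqrt(268675/1311) = 5*sqrt(14089317)/1311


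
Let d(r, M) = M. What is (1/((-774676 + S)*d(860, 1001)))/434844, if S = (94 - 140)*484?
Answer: -1/346891121937360 ≈ -2.8827e-15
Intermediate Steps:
S = -22264 (S = -46*484 = -22264)
(1/((-774676 + S)*d(860, 1001)))/434844 = (1/(-774676 - 22264*1001))/434844 = ((1/1001)/(-796940))*(1/434844) = -1/796940*1/1001*(1/434844) = -1/797736940*1/434844 = -1/346891121937360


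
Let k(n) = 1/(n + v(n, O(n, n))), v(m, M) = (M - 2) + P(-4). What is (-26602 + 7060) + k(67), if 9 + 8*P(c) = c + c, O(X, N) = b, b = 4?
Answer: -10454962/535 ≈ -19542.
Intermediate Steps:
O(X, N) = 4
P(c) = -9/8 + c/4 (P(c) = -9/8 + (c + c)/8 = -9/8 + (2*c)/8 = -9/8 + c/4)
v(m, M) = -33/8 + M (v(m, M) = (M - 2) + (-9/8 + (¼)*(-4)) = (-2 + M) + (-9/8 - 1) = (-2 + M) - 17/8 = -33/8 + M)
k(n) = 1/(-⅛ + n) (k(n) = 1/(n + (-33/8 + 4)) = 1/(n - ⅛) = 1/(-⅛ + n))
(-26602 + 7060) + k(67) = (-26602 + 7060) + 8/(-1 + 8*67) = -19542 + 8/(-1 + 536) = -19542 + 8/535 = -10454962/535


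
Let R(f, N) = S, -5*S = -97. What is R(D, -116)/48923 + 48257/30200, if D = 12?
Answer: 2361463091/1477474600 ≈ 1.5983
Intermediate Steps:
S = 97/5 (S = -1/5*(-97) = 97/5 ≈ 19.400)
R(f, N) = 97/5
R(D, -116)/48923 + 48257/30200 = (97/5)/48923 + 48257/30200 = (97/5)*(1/48923) + 48257*(1/30200) = 97/244615 + 48257/30200 = 2361463091/1477474600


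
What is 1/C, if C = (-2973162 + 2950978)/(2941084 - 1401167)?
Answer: -1539917/22184 ≈ -69.416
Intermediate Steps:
C = -22184/1539917 ≈ -0.014406
1/C = 1/(-22184/1539917) = -1539917/22184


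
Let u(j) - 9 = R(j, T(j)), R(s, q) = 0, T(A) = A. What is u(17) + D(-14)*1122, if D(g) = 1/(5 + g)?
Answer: -347/3 ≈ -115.67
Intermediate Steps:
u(j) = 9 (u(j) = 9 + 0 = 9)
u(17) + D(-14)*1122 = 9 + 1122/(5 - 14) = 9 + 1122/(-9) = 9 - 1/9*1122 = 9 - 374/3 = -347/3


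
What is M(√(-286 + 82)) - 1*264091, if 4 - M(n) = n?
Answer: -264087 - 2*I*√51 ≈ -2.6409e+5 - 14.283*I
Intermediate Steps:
M(n) = 4 - n
M(√(-286 + 82)) - 1*264091 = (4 - √(-286 + 82)) - 1*264091 = (4 - √(-204)) - 264091 = (4 - 2*I*√51) - 264091 = -264087 - 2*I*√51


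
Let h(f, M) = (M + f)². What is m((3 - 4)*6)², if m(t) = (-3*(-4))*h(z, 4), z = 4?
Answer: 589824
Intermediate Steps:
m(t) = 768 (m(t) = (-3*(-4))*(4 + 4)² = 12*8² = 12*64 = 768)
m((3 - 4)*6)² = 768² = 589824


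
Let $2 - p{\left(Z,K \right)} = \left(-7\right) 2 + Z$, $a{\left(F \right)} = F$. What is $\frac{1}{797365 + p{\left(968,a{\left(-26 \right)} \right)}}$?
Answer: $\frac{1}{796413} \approx 1.2556 \cdot 10^{-6}$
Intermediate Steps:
$p{\left(Z,K \right)} = 16 - Z$ ($p{\left(Z,K \right)} = 2 - \left(\left(-7\right) 2 + Z\right) = 2 - \left(-14 + Z\right) = 16 - Z$)
$\frac{1}{797365 + p{\left(968,a{\left(-26 \right)} \right)}} = \frac{1}{797365 + \left(16 - 968\right)} = \frac{1}{797365 - 952} = \frac{1}{796413}$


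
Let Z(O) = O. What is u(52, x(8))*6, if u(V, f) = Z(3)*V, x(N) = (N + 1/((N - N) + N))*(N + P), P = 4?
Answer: 936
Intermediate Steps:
x(N) = (4 + N)*(N + 1/N) (x(N) = (N + 1/((N - N) + N))*(N + 4) = (N + 1/(0 + N))*(4 + N) = (N + 1/N)*(4 + N) = (4 + N)*(N + 1/N))
u(V, f) = 3*V
u(52, x(8))*6 = (3*52)*6 = 156*6 = 936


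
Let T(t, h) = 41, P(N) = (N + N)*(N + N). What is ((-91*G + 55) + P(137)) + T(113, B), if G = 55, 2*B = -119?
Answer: 70167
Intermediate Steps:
B = -119/2 (B = (½)*(-119) = -119/2 ≈ -59.500)
P(N) = 4*N² (P(N) = (2*N)*(2*N) = 4*N²)
((-91*G + 55) + P(137)) + T(113, B) = ((-91*55 + 55) + 4*137²) + 41 = ((-5005 + 55) + 4*18769) + 41 = (-4950 + 75076) + 41 = 70126 + 41 = 70167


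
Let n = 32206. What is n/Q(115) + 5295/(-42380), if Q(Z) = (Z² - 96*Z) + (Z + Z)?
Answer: 270420571/20469540 ≈ 13.211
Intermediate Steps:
Q(Z) = Z² - 94*Z (Q(Z) = (Z² - 96*Z) + 2*Z = Z² - 94*Z)
n/Q(115) + 5295/(-42380) = 32206/((115*(-94 + 115))) + 5295/(-42380) = 32206/((115*21)) + 5295*(-1/42380) = 32206/2415 - 1059/8476 = 270420571/20469540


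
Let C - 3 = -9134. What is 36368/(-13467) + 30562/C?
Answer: -743654662/122967177 ≈ -6.0476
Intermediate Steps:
C = -9131 (C = 3 - 9134 = -9131)
36368/(-13467) + 30562/C = 36368/(-13467) + 30562/(-9131) = 36368*(-1/13467) + 30562*(-1/9131) = -36368/13467 - 30562/9131 = -743654662/122967177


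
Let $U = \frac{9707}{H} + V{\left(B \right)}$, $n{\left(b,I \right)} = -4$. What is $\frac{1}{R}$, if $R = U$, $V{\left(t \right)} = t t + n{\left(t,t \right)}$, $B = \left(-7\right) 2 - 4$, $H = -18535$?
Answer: $\frac{18535}{5921493} \approx 0.0031301$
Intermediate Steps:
$B = -18$ ($B = -14 - 4 = -18$)
$V{\left(t \right)} = -4 + t^{2}$ ($V{\left(t \right)} = t t - 4 = t^{2} - 4 = -4 + t^{2}$)
$U = \frac{5921493}{18535}$ ($U = \frac{9707}{-18535} - \left(4 - \left(-18\right)^{2}\right) = 9707 \left(- \frac{1}{18535}\right) + \left(-4 + 324\right) = - \frac{9707}{18535} + 320 = \frac{5921493}{18535} \approx 319.48$)
$R = \frac{5921493}{18535} \approx 319.48$
$\frac{1}{R} = \frac{1}{\frac{5921493}{18535}} = \frac{18535}{5921493}$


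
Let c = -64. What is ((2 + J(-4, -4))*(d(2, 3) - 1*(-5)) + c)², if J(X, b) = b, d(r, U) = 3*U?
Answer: 8464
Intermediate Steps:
((2 + J(-4, -4))*(d(2, 3) - 1*(-5)) + c)² = ((2 - 4)*(3*3 - 1*(-5)) - 64)² = (-2*(9 + 5) - 64)² = (-2*14 - 64)² = (-28 - 64)² = (-92)² = 8464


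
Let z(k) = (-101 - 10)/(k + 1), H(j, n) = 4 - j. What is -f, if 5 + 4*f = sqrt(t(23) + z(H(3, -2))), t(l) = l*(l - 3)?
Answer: 5/4 - sqrt(1618)/8 ≈ -3.7780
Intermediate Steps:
z(k) = -111/(1 + k)
t(l) = l*(-3 + l)
f = -5/4 + sqrt(1618)/8 (f = -5/4 + sqrt(23*(-3 + 23) - 111/(1 + (4 - 1*3)))/4 = -5/4 + sqrt(23*20 - 111/(1 + (4 - 3)))/4 = -5/4 + sqrt(460 - 111/(1 + 1))/4 = -5/4 + sqrt(460 - 111/2)/4 = -5/4 + sqrt(809/2)/4 = -5/4 + (sqrt(1618)/2)/4 = -5/4 + sqrt(1618)/8 ≈ 3.7780)
-f = -(-5/4 + sqrt(1618)/8) = 5/4 - sqrt(1618)/8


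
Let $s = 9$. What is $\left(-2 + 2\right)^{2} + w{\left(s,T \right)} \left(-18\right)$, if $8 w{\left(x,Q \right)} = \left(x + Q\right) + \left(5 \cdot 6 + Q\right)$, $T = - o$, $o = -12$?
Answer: $- \frac{567}{4} \approx -141.75$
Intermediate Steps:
$T = 12$ ($T = \left(-1\right) \left(-12\right) = 12$)
$w{\left(x,Q \right)} = \frac{15}{4} + \frac{Q}{4} + \frac{x}{8}$ ($w{\left(x,Q \right)} = \frac{\left(x + Q\right) + \left(5 \cdot 6 + Q\right)}{8} = \frac{\left(Q + x\right) + \left(30 + Q\right)}{8} = \frac{30 + x + 2 Q}{8} = \frac{15}{4} + \frac{Q}{4} + \frac{x}{8}$)
$\left(-2 + 2\right)^{2} + w{\left(s,T \right)} \left(-18\right) = \left(-2 + 2\right)^{2} + \left(\frac{15}{4} + \frac{1}{4} \cdot 12 + \frac{1}{8} \cdot 9\right) \left(-18\right) = 0^{2} + \left(\frac{15}{4} + 3 + \frac{9}{8}\right) \left(-18\right) = 0 + \frac{63}{8} \left(-18\right) = 0 - \frac{567}{4} = - \frac{567}{4}$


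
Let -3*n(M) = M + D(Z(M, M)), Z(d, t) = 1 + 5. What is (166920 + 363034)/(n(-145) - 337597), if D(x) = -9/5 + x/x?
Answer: -1324885/843871 ≈ -1.5700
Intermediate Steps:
Z(d, t) = 6
D(x) = -4/5 (D(x) = -9*1/5 + 1 = -9/5 + 1 = -4/5)
n(M) = 4/15 - M/3 (n(M) = -(M - 4/5)/3 = -(-4/5 + M)/3 = 4/15 - M/3)
(166920 + 363034)/(n(-145) - 337597) = (166920 + 363034)/((4/15 - 1/3*(-145)) - 337597) = 529954/((4/15 + 145/3) - 337597) = 529954/(243/5 - 337597) = 529954/(-1687742/5) = 529954*(-5/1687742) = -1324885/843871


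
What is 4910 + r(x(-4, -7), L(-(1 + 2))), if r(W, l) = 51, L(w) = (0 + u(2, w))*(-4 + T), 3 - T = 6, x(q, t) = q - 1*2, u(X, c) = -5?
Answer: 4961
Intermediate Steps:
x(q, t) = -2 + q (x(q, t) = q - 2 = -2 + q)
T = -3 (T = 3 - 1*6 = 3 - 6 = -3)
L(w) = 35 (L(w) = (0 - 5)*(-4 - 3) = -5*(-7) = 35)
4910 + r(x(-4, -7), L(-(1 + 2))) = 4910 + 51 = 4961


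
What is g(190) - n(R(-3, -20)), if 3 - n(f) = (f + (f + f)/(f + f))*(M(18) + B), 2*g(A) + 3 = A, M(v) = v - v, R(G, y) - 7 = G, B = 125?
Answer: 1431/2 ≈ 715.50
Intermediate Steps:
R(G, y) = 7 + G
M(v) = 0
g(A) = -3/2 + A/2
n(f) = -122 - 125*f (n(f) = 3 - (f + (f + f)/(f + f))*(0 + 125) = 3 - (f + (2*f)/((2*f)))*125 = 3 - (f + (2*f)*(1/(2*f)))*125 = 3 - (f + 1)*125 = 3 - (1 + f)*125 = 3 - (125 + 125*f) = 3 + (-125 - 125*f) = -122 - 125*f)
g(190) - n(R(-3, -20)) = (-3/2 + (1/2)*190) - (-122 - 125*(7 - 3)) = (-3/2 + 95) - (-122 - 125*4) = 187/2 - (-122 - 500) = 187/2 - 1*(-622) = 187/2 + 622 = 1431/2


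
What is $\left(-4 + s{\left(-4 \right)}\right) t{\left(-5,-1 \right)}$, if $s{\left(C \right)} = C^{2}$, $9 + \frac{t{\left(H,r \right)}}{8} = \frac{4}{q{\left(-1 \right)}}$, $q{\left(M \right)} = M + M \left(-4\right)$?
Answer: $-736$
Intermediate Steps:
$q{\left(M \right)} = - 3 M$ ($q{\left(M \right)} = M - 4 M = - 3 M$)
$t{\left(H,r \right)} = - \frac{184}{3}$ ($t{\left(H,r \right)} = -72 + 8 \frac{4}{\left(-3\right) \left(-1\right)} = -72 + 8 \cdot \frac{4}{3} = -72 + \frac{32}{3} = - \frac{184}{3}$)
$\left(-4 + s{\left(-4 \right)}\right) t{\left(-5,-1 \right)} = \left(-4 + \left(-4\right)^{2}\right) \left(- \frac{184}{3}\right) = \left(-4 + 16\right) \left(- \frac{184}{3}\right) = 12 \left(- \frac{184}{3}\right) = -736$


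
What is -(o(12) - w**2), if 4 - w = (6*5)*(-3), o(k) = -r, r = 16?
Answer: 8852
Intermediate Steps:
o(k) = -16 (o(k) = -1*16 = -16)
w = 94 (w = 4 - 6*5*(-3) = 4 - 30*(-3) = 4 - 1*(-90) = 4 + 90 = 94)
-(o(12) - w**2) = -(-16 - 1*94**2) = -(-16 - 1*8836) = -(-16 - 8836) = -1*(-8852) = 8852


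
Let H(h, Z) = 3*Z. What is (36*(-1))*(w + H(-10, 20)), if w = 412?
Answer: -16992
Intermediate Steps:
(36*(-1))*(w + H(-10, 20)) = (36*(-1))*(412 + 3*20) = -36*(412 + 60) = -36*472 = -16992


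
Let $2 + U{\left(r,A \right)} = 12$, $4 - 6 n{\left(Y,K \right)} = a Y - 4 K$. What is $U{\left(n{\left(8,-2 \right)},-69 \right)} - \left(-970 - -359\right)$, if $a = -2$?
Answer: $621$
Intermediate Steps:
$n{\left(Y,K \right)} = \frac{2}{3} + \frac{Y}{3} + \frac{2 K}{3}$ ($n{\left(Y,K \right)} = \frac{2}{3} - \frac{- 2 Y - 4 K}{6} = \frac{2}{3} - \frac{- 4 K - 2 Y}{6} = \frac{2}{3} + \left(\frac{Y}{3} + \frac{2 K}{3}\right) = \frac{2}{3} + \frac{Y}{3} + \frac{2 K}{3}$)
$U{\left(r,A \right)} = 10$ ($U{\left(r,A \right)} = -2 + 12 = 10$)
$U{\left(n{\left(8,-2 \right)},-69 \right)} - \left(-970 - -359\right) = 10 - \left(-970 - -359\right) = 10 - \left(-970 + 359\right) = 10 - -611 = 10 + 611 = 621$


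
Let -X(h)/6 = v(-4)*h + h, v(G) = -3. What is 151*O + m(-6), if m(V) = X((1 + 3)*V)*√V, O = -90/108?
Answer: -755/6 - 288*I*√6 ≈ -125.83 - 705.45*I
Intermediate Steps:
O = -⅚ (O = -90*1/108 = -⅚ ≈ -0.83333)
X(h) = 12*h (X(h) = -6*(-3*h + h) = -(-12)*h = 12*h)
m(V) = 48*V^(3/2) (m(V) = (12*((1 + 3)*V))*√V = (12*(4*V))*√V = (48*V)*√V = 48*V^(3/2))
151*O + m(-6) = 151*(-⅚) + 48*(-6)^(3/2) = -755/6 + 48*(-6*I*√6) = -755/6 - 288*I*√6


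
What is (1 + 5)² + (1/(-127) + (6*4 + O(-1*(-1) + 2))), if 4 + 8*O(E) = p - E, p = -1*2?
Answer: 59809/1016 ≈ 58.867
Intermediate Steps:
p = -2
O(E) = -¾ - E/8 (O(E) = -½ + (-2 - E)/8 = -½ + (-¼ - E/8) = -¾ - E/8)
(1 + 5)² + (1/(-127) + (6*4 + O(-1*(-1) + 2))) = (1 + 5)² + (1/(-127) + (6*4 + (-¾ - (-1*(-1) + 2)/8))) = 6² + (-1/127 + (24 + (-¾ - (1 + 2)/8))) = 36 + (-1/127 + (24 + (-¾ - ⅛*3))) = 36 + (-1/127 + (24 + (-¾ - 3/8))) = 36 + (-1/127 + (24 - 9/8)) = 36 + (-1/127 + 183/8) = 36 + 23233/1016 = 59809/1016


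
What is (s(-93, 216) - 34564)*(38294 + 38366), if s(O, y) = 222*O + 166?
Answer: -4219673040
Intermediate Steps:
s(O, y) = 166 + 222*O
(s(-93, 216) - 34564)*(38294 + 38366) = ((166 + 222*(-93)) - 34564)*(38294 + 38366) = ((166 - 20646) - 34564)*76660 = (-20480 - 34564)*76660 = -55044*76660 = -4219673040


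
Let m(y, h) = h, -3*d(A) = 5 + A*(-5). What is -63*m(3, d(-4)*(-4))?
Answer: -2100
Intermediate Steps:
d(A) = -5/3 + 5*A/3 (d(A) = -(5 + A*(-5))/3 = -(5 - 5*A)/3 = -5/3 + 5*A/3)
-63*m(3, d(-4)*(-4)) = -63*(-5/3 + (5/3)*(-4))*(-4) = -63*(-5/3 - 20/3)*(-4) = -(-525)*(-4) = -63*100/3 = -2100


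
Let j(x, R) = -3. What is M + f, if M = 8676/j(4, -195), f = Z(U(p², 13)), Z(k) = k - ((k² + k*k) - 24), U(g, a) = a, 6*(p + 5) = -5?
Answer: -3193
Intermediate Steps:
p = -35/6 (p = -5 + (⅙)*(-5) = -5 - ⅚ = -35/6 ≈ -5.8333)
Z(k) = 24 + k - 2*k² (Z(k) = k - ((k² + k²) - 24) = k - (2*k² - 24) = k - (-24 + 2*k²) = k + (24 - 2*k²) = 24 + k - 2*k²)
f = -301 (f = 24 + 13 - 2*13² = 24 + 13 - 2*169 = 24 + 13 - 338 = -301)
M = -2892 (M = 8676/(-3) = 8676*(-⅓) = -2892)
M + f = -2892 - 301 = -3193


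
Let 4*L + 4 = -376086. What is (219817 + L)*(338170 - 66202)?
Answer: 34212078576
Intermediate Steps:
L = -188045/2 (L = -1 + (¼)*(-376086) = -1 - 188043/2 = -188045/2 ≈ -94023.)
(219817 + L)*(338170 - 66202) = (219817 - 188045/2)*(338170 - 66202) = (251589/2)*271968 = 34212078576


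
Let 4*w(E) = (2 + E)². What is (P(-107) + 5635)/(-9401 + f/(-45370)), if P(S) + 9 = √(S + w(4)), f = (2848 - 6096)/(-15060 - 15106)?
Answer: -1924980092230/3216625995667 - 342157855*I*√2/459517999381 ≈ -0.59845 - 0.001053*I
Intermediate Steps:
w(E) = (2 + E)²/4
f = 1624/15083 (f = -3248/(-30166) = -3248*(-1/30166) = 1624/15083 ≈ 0.10767)
P(S) = -9 + √(9 + S) (P(S) = -9 + √(S + (2 + 4)²/4) = -9 + √(S + (¼)*6²) = -9 + √(S + (¼)*36) = -9 + √(S + 9) = -9 + √(9 + S))
(P(-107) + 5635)/(-9401 + f/(-45370)) = ((-9 + √(9 - 107)) + 5635)/(-9401 + (1624/15083)/(-45370)) = ((-9 + √(-98)) + 5635)/(-9401 + (1624/15083)*(-1/45370)) = ((-9 + 7*I*√2) + 5635)/(-9401 - 812/342157855) = (5626 + 7*I*√2)/(-3216625995667/342157855) = (5626 + 7*I*√2)*(-342157855/3216625995667) = -1924980092230/3216625995667 - 342157855*I*√2/459517999381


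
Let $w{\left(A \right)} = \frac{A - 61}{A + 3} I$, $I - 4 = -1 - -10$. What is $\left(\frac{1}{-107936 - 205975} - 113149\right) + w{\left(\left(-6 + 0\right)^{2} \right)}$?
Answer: $- \frac{35521331665}{313911} \approx -1.1316 \cdot 10^{5}$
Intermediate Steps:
$I = 13$ ($I = 4 - -9 = 4 + \left(-1 + 10\right) = 4 + 9 = 13$)
$w{\left(A \right)} = \frac{13 \left(-61 + A\right)}{3 + A}$ ($w{\left(A \right)} = \frac{A - 61}{A + 3} \cdot 13 = \frac{-61 + A}{3 + A} 13 = \frac{13 \left(-61 + A\right)}{3 + A}$)
$\left(\frac{1}{-107936 - 205975} - 113149\right) + w{\left(\left(-6 + 0\right)^{2} \right)} = \left(\frac{1}{-107936 - 205975} - 113149\right) + \frac{13 \left(-61 + \left(-6 + 0\right)^{2}\right)}{3 + \left(-6 + 0\right)^{2}} = \left(\frac{1}{-313911} - 113149\right) + \frac{13 \left(-61 + \left(-6\right)^{2}\right)}{3 + \left(-6\right)^{2}} = \left(- \frac{1}{313911} - 113149\right) + \frac{13 \left(-61 + 36\right)}{3 + 36} = - \frac{35518715740}{313911} + 13 \cdot \frac{1}{39} \left(-25\right) = - \frac{35518715740}{313911} - \frac{25}{3} = - \frac{35521331665}{313911}$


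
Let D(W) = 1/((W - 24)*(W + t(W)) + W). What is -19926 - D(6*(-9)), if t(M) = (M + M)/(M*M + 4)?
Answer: -30262074863/1518723 ≈ -19926.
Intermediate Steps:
t(M) = 2*M/(4 + M²) (t(M) = (2*M)/(M² + 4) = (2*M)/(4 + M²) = 2*M/(4 + M²))
D(W) = 1/(W + (-24 + W)*(W + 2*W/(4 + W²))) (D(W) = 1/((W - 24)*(W + 2*W/(4 + W²)) + W) = 1/((-24 + W)*(W + 2*W/(4 + W²)) + W) = 1/(W + (-24 + W)*(W + 2*W/(4 + W²))))
-19926 - D(6*(-9)) = -19926 - (4 + (6*(-9))²)/((6*(-9))*(-48 + 2*(6*(-9)) + (-23 + 6*(-9))*(4 + (6*(-9))²))) = -19926 - (4 + (-54)²)/((-54)*(-48 + 2*(-54) + (-23 - 54)*(4 + (-54)²))) = -19926 - (-1)*(4 + 2916)/(54*(-48 - 108 - 77*(4 + 2916))) = -19926 - (-1)*2920/(54*(-48 - 108 - 77*2920)) = -19926 - (-1)*2920/(54*(-48 - 108 - 224840)) = -19926 - (-1)*2920/(54*(-224996)) = -19926 - (-1)*(-1)*2920/(54*224996) = -19926 - 1*365/1518723 = -19926 - 365/1518723 = -30262074863/1518723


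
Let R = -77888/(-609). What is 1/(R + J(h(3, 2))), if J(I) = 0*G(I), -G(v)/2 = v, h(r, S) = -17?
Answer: 609/77888 ≈ 0.0078189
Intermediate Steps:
G(v) = -2*v
J(I) = 0 (J(I) = 0*(-2*I) = 0)
R = 77888/609 (R = -77888*(-1/609) = 77888/609 ≈ 127.89)
1/(R + J(h(3, 2))) = 1/(77888/609 + 0) = 1/(77888/609) = 609/77888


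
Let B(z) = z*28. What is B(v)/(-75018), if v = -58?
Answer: 812/37509 ≈ 0.021648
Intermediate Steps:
B(z) = 28*z
B(v)/(-75018) = (28*(-58))/(-75018) = -1624*(-1/75018) = 812/37509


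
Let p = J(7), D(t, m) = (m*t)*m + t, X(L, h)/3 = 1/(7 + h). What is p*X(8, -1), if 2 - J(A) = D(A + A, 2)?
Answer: -34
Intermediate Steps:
X(L, h) = 3/(7 + h)
D(t, m) = t + t*m² (D(t, m) = t*m² + t = t + t*m²)
J(A) = 2 - 10*A (J(A) = 2 - (A + A)*(1 + 2²) = 2 - 2*A*(1 + 4) = 2 - 2*A*5 = 2 - 10*A)
p = -68 (p = 2 - 10*7 = 2 - 70 = -68)
p*X(8, -1) = -204/(7 - 1) = -204/6 = -68*½ = -34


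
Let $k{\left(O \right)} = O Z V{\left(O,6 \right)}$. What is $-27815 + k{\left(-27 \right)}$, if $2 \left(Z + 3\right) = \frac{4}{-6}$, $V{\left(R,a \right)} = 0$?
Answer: $-27815$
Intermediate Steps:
$Z = - \frac{10}{3}$ ($Z = -3 + \frac{4 \frac{1}{-6}}{2} = -3 + \frac{4 \left(- \frac{1}{6}\right)}{2} = -3 + \frac{1}{2} \left(- \frac{2}{3}\right) = -3 - \frac{1}{3} = - \frac{10}{3} \approx -3.3333$)
$k{\left(O \right)} = 0$ ($k{\left(O \right)} = O \left(- \frac{10}{3}\right) 0 = - \frac{10 O}{3} \cdot 0 = 0$)
$-27815 + k{\left(-27 \right)} = -27815 + 0 = -27815$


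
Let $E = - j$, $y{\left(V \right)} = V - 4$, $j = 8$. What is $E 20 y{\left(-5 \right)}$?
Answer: $1440$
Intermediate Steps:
$y{\left(V \right)} = -4 + V$
$E = -8$ ($E = \left(-1\right) 8 = -8$)
$E 20 y{\left(-5 \right)} = \left(-8\right) 20 \left(-4 - 5\right) = \left(-160\right) \left(-9\right) = 1440$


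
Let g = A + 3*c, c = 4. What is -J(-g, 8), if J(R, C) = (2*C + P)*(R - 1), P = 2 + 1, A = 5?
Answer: 342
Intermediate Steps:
g = 17 (g = 5 + 3*4 = 5 + 12 = 17)
P = 3
J(R, C) = (-1 + R)*(3 + 2*C) (J(R, C) = (2*C + 3)*(R - 1) = (3 + 2*C)*(-1 + R) = (-1 + R)*(3 + 2*C))
-J(-g, 8) = -(-3 - 2*8 + 3*(-1*17) + 2*8*(-1*17)) = -(-3 - 16 + 3*(-17) + 2*8*(-17)) = -(-3 - 16 - 51 - 272) = -1*(-342) = 342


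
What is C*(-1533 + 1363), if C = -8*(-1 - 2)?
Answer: -4080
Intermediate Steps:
C = 24 (C = -8*(-3) = 24)
C*(-1533 + 1363) = 24*(-1533 + 1363) = 24*(-170) = -4080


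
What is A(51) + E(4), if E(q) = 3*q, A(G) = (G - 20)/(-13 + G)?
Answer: 487/38 ≈ 12.816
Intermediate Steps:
A(G) = (-20 + G)/(-13 + G)
A(51) + E(4) = (-20 + 51)/(-13 + 51) + 3*4 = 31/38 + 12 = 487/38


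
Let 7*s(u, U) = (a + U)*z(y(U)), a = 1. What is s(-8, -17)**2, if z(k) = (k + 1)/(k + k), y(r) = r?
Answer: 16384/14161 ≈ 1.1570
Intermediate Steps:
z(k) = (1 + k)/(2*k) (z(k) = (1 + k)/((2*k)) = (1 + k)*(1/(2*k)) = (1 + k)/(2*k))
s(u, U) = (1 + U)**2/(14*U) (s(u, U) = ((1 + U)*((1 + U)/(2*U)))/7 = ((1 + U)**2/(2*U))/7 = (1 + U)**2/(14*U))
s(-8, -17)**2 = ((1/14)*(1 - 17)**2/(-17))**2 = ((1/14)*(-1/17)*(-16)**2)**2 = ((1/14)*(-1/17)*256)**2 = (-128/119)**2 = 16384/14161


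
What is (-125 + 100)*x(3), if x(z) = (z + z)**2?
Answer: -900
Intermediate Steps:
x(z) = 4*z**2 (x(z) = (2*z)**2 = 4*z**2)
(-125 + 100)*x(3) = (-125 + 100)*(4*3**2) = -100*9 = -25*36 = -900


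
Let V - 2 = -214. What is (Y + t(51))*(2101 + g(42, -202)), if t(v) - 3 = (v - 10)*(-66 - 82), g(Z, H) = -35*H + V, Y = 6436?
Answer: 3323789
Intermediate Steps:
V = -212 (V = 2 - 214 = -212)
g(Z, H) = -212 - 35*H (g(Z, H) = -35*H - 212 = -212 - 35*H)
t(v) = 1483 - 148*v (t(v) = 3 + (v - 10)*(-66 - 82) = 3 + (-10 + v)*(-148) = 3 + (1480 - 148*v) = 1483 - 148*v)
(Y + t(51))*(2101 + g(42, -202)) = (6436 + (1483 - 148*51))*(2101 + (-212 - 35*(-202))) = (6436 + (1483 - 7548))*(2101 + (-212 + 7070)) = (6436 - 6065)*(2101 + 6858) = 371*8959 = 3323789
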